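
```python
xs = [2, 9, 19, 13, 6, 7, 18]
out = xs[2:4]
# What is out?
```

xs has length 7. The slice xs[2:4] selects indices [2, 3] (2->19, 3->13), giving [19, 13].

[19, 13]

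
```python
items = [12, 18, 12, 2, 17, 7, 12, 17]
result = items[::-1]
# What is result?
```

items has length 8. The slice items[::-1] selects indices [7, 6, 5, 4, 3, 2, 1, 0] (7->17, 6->12, 5->7, 4->17, 3->2, 2->12, 1->18, 0->12), giving [17, 12, 7, 17, 2, 12, 18, 12].

[17, 12, 7, 17, 2, 12, 18, 12]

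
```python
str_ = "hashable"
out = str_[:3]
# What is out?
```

str_ has length 8. The slice str_[:3] selects indices [0, 1, 2] (0->'h', 1->'a', 2->'s'), giving 'has'.

'has'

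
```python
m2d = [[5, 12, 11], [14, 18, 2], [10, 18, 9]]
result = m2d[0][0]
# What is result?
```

m2d[0] = [5, 12, 11]. Taking column 0 of that row yields 5.

5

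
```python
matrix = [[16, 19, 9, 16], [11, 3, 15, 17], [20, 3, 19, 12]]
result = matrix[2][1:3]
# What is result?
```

matrix[2] = [20, 3, 19, 12]. matrix[2] has length 4. The slice matrix[2][1:3] selects indices [1, 2] (1->3, 2->19), giving [3, 19].

[3, 19]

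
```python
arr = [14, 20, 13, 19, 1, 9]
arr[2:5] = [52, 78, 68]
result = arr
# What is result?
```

arr starts as [14, 20, 13, 19, 1, 9] (length 6). The slice arr[2:5] covers indices [2, 3, 4] with values [13, 19, 1]. Replacing that slice with [52, 78, 68] (same length) produces [14, 20, 52, 78, 68, 9].

[14, 20, 52, 78, 68, 9]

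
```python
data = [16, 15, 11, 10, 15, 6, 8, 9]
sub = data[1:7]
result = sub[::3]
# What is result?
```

data has length 8. The slice data[1:7] selects indices [1, 2, 3, 4, 5, 6] (1->15, 2->11, 3->10, 4->15, 5->6, 6->8), giving [15, 11, 10, 15, 6, 8]. So sub = [15, 11, 10, 15, 6, 8]. sub has length 6. The slice sub[::3] selects indices [0, 3] (0->15, 3->15), giving [15, 15].

[15, 15]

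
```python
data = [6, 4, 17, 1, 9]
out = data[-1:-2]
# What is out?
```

data has length 5. The slice data[-1:-2] resolves to an empty index range, so the result is [].

[]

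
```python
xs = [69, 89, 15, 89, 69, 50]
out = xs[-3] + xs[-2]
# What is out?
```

xs has length 6. Negative index -3 maps to positive index 6 + (-3) = 3. xs[3] = 89.
xs has length 6. Negative index -2 maps to positive index 6 + (-2) = 4. xs[4] = 69.
Sum: 89 + 69 = 158.

158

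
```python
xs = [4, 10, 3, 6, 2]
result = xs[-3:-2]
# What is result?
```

xs has length 5. The slice xs[-3:-2] selects indices [2] (2->3), giving [3].

[3]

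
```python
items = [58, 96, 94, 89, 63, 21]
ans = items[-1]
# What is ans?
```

items has length 6. Negative index -1 maps to positive index 6 + (-1) = 5. items[5] = 21.

21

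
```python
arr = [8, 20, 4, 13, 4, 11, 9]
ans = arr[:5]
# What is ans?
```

arr has length 7. The slice arr[:5] selects indices [0, 1, 2, 3, 4] (0->8, 1->20, 2->4, 3->13, 4->4), giving [8, 20, 4, 13, 4].

[8, 20, 4, 13, 4]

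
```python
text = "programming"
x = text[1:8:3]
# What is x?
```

text has length 11. The slice text[1:8:3] selects indices [1, 4, 7] (1->'r', 4->'r', 7->'m'), giving 'rrm'.

'rrm'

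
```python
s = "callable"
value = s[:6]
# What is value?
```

s has length 8. The slice s[:6] selects indices [0, 1, 2, 3, 4, 5] (0->'c', 1->'a', 2->'l', 3->'l', 4->'a', 5->'b'), giving 'callab'.

'callab'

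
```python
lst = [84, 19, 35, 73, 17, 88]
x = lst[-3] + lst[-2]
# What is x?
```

lst has length 6. Negative index -3 maps to positive index 6 + (-3) = 3. lst[3] = 73.
lst has length 6. Negative index -2 maps to positive index 6 + (-2) = 4. lst[4] = 17.
Sum: 73 + 17 = 90.

90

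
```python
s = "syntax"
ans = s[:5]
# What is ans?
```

s has length 6. The slice s[:5] selects indices [0, 1, 2, 3, 4] (0->'s', 1->'y', 2->'n', 3->'t', 4->'a'), giving 'synta'.

'synta'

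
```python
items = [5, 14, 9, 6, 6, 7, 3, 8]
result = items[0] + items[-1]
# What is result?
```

items has length 8. items[0] = 5.
items has length 8. Negative index -1 maps to positive index 8 + (-1) = 7. items[7] = 8.
Sum: 5 + 8 = 13.

13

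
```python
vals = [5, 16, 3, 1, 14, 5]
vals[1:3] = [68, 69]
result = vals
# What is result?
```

vals starts as [5, 16, 3, 1, 14, 5] (length 6). The slice vals[1:3] covers indices [1, 2] with values [16, 3]. Replacing that slice with [68, 69] (same length) produces [5, 68, 69, 1, 14, 5].

[5, 68, 69, 1, 14, 5]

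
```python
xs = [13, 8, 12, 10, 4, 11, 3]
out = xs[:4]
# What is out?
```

xs has length 7. The slice xs[:4] selects indices [0, 1, 2, 3] (0->13, 1->8, 2->12, 3->10), giving [13, 8, 12, 10].

[13, 8, 12, 10]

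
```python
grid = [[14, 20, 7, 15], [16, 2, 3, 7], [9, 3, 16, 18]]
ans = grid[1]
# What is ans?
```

grid has 3 rows. Row 1 is [16, 2, 3, 7].

[16, 2, 3, 7]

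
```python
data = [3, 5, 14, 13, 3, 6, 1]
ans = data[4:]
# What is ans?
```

data has length 7. The slice data[4:] selects indices [4, 5, 6] (4->3, 5->6, 6->1), giving [3, 6, 1].

[3, 6, 1]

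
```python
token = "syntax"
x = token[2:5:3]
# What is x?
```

token has length 6. The slice token[2:5:3] selects indices [2] (2->'n'), giving 'n'.

'n'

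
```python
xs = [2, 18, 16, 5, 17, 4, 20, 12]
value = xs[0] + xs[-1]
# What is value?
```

xs has length 8. xs[0] = 2.
xs has length 8. Negative index -1 maps to positive index 8 + (-1) = 7. xs[7] = 12.
Sum: 2 + 12 = 14.

14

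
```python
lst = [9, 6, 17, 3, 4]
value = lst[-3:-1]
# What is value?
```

lst has length 5. The slice lst[-3:-1] selects indices [2, 3] (2->17, 3->3), giving [17, 3].

[17, 3]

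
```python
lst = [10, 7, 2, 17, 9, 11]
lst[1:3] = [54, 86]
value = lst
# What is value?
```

lst starts as [10, 7, 2, 17, 9, 11] (length 6). The slice lst[1:3] covers indices [1, 2] with values [7, 2]. Replacing that slice with [54, 86] (same length) produces [10, 54, 86, 17, 9, 11].

[10, 54, 86, 17, 9, 11]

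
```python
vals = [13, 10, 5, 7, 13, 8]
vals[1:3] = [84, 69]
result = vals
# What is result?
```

vals starts as [13, 10, 5, 7, 13, 8] (length 6). The slice vals[1:3] covers indices [1, 2] with values [10, 5]. Replacing that slice with [84, 69] (same length) produces [13, 84, 69, 7, 13, 8].

[13, 84, 69, 7, 13, 8]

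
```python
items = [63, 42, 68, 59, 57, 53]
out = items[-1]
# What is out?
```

items has length 6. Negative index -1 maps to positive index 6 + (-1) = 5. items[5] = 53.

53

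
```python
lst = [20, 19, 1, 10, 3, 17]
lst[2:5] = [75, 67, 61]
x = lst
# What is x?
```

lst starts as [20, 19, 1, 10, 3, 17] (length 6). The slice lst[2:5] covers indices [2, 3, 4] with values [1, 10, 3]. Replacing that slice with [75, 67, 61] (same length) produces [20, 19, 75, 67, 61, 17].

[20, 19, 75, 67, 61, 17]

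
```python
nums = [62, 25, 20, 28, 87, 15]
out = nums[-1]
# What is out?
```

nums has length 6. Negative index -1 maps to positive index 6 + (-1) = 5. nums[5] = 15.

15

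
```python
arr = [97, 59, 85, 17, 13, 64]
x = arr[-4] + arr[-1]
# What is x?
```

arr has length 6. Negative index -4 maps to positive index 6 + (-4) = 2. arr[2] = 85.
arr has length 6. Negative index -1 maps to positive index 6 + (-1) = 5. arr[5] = 64.
Sum: 85 + 64 = 149.

149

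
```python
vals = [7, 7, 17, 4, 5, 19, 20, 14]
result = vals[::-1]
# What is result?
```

vals has length 8. The slice vals[::-1] selects indices [7, 6, 5, 4, 3, 2, 1, 0] (7->14, 6->20, 5->19, 4->5, 3->4, 2->17, 1->7, 0->7), giving [14, 20, 19, 5, 4, 17, 7, 7].

[14, 20, 19, 5, 4, 17, 7, 7]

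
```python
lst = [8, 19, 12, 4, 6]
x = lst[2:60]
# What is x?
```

lst has length 5. The slice lst[2:60] selects indices [2, 3, 4] (2->12, 3->4, 4->6), giving [12, 4, 6].

[12, 4, 6]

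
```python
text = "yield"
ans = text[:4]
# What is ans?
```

text has length 5. The slice text[:4] selects indices [0, 1, 2, 3] (0->'y', 1->'i', 2->'e', 3->'l'), giving 'yiel'.

'yiel'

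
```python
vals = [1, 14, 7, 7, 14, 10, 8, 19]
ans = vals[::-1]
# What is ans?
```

vals has length 8. The slice vals[::-1] selects indices [7, 6, 5, 4, 3, 2, 1, 0] (7->19, 6->8, 5->10, 4->14, 3->7, 2->7, 1->14, 0->1), giving [19, 8, 10, 14, 7, 7, 14, 1].

[19, 8, 10, 14, 7, 7, 14, 1]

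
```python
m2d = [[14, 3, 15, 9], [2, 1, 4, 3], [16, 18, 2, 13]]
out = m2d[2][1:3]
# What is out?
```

m2d[2] = [16, 18, 2, 13]. m2d[2] has length 4. The slice m2d[2][1:3] selects indices [1, 2] (1->18, 2->2), giving [18, 2].

[18, 2]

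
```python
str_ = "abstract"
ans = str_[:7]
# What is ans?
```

str_ has length 8. The slice str_[:7] selects indices [0, 1, 2, 3, 4, 5, 6] (0->'a', 1->'b', 2->'s', 3->'t', 4->'r', 5->'a', 6->'c'), giving 'abstrac'.

'abstrac'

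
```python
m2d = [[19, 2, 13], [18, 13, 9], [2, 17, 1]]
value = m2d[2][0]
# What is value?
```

m2d[2] = [2, 17, 1]. Taking column 0 of that row yields 2.

2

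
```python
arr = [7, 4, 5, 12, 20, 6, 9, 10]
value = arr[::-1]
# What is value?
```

arr has length 8. The slice arr[::-1] selects indices [7, 6, 5, 4, 3, 2, 1, 0] (7->10, 6->9, 5->6, 4->20, 3->12, 2->5, 1->4, 0->7), giving [10, 9, 6, 20, 12, 5, 4, 7].

[10, 9, 6, 20, 12, 5, 4, 7]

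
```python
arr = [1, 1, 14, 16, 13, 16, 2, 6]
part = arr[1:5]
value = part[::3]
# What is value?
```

arr has length 8. The slice arr[1:5] selects indices [1, 2, 3, 4] (1->1, 2->14, 3->16, 4->13), giving [1, 14, 16, 13]. So part = [1, 14, 16, 13]. part has length 4. The slice part[::3] selects indices [0, 3] (0->1, 3->13), giving [1, 13].

[1, 13]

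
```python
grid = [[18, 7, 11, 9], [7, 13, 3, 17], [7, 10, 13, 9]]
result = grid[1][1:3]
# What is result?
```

grid[1] = [7, 13, 3, 17]. grid[1] has length 4. The slice grid[1][1:3] selects indices [1, 2] (1->13, 2->3), giving [13, 3].

[13, 3]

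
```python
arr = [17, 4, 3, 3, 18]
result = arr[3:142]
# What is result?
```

arr has length 5. The slice arr[3:142] selects indices [3, 4] (3->3, 4->18), giving [3, 18].

[3, 18]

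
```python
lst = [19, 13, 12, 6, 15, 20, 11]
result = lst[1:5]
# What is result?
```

lst has length 7. The slice lst[1:5] selects indices [1, 2, 3, 4] (1->13, 2->12, 3->6, 4->15), giving [13, 12, 6, 15].

[13, 12, 6, 15]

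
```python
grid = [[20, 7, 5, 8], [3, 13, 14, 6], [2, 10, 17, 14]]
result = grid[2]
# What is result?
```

grid has 3 rows. Row 2 is [2, 10, 17, 14].

[2, 10, 17, 14]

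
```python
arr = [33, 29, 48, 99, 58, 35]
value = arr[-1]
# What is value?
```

arr has length 6. Negative index -1 maps to positive index 6 + (-1) = 5. arr[5] = 35.

35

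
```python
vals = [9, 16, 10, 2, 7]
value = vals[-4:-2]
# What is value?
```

vals has length 5. The slice vals[-4:-2] selects indices [1, 2] (1->16, 2->10), giving [16, 10].

[16, 10]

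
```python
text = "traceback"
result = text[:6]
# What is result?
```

text has length 9. The slice text[:6] selects indices [0, 1, 2, 3, 4, 5] (0->'t', 1->'r', 2->'a', 3->'c', 4->'e', 5->'b'), giving 'traceb'.

'traceb'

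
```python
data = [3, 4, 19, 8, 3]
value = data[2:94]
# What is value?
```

data has length 5. The slice data[2:94] selects indices [2, 3, 4] (2->19, 3->8, 4->3), giving [19, 8, 3].

[19, 8, 3]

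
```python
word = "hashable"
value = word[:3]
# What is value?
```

word has length 8. The slice word[:3] selects indices [0, 1, 2] (0->'h', 1->'a', 2->'s'), giving 'has'.

'has'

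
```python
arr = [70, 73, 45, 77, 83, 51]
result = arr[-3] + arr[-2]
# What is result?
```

arr has length 6. Negative index -3 maps to positive index 6 + (-3) = 3. arr[3] = 77.
arr has length 6. Negative index -2 maps to positive index 6 + (-2) = 4. arr[4] = 83.
Sum: 77 + 83 = 160.

160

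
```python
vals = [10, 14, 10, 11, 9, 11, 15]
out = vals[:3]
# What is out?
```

vals has length 7. The slice vals[:3] selects indices [0, 1, 2] (0->10, 1->14, 2->10), giving [10, 14, 10].

[10, 14, 10]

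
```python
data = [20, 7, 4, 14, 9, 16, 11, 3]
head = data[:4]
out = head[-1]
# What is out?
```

data has length 8. The slice data[:4] selects indices [0, 1, 2, 3] (0->20, 1->7, 2->4, 3->14), giving [20, 7, 4, 14]. So head = [20, 7, 4, 14]. Then head[-1] = 14.

14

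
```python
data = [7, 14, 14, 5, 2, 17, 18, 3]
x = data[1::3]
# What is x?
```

data has length 8. The slice data[1::3] selects indices [1, 4, 7] (1->14, 4->2, 7->3), giving [14, 2, 3].

[14, 2, 3]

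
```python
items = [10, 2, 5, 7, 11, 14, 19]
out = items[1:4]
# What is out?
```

items has length 7. The slice items[1:4] selects indices [1, 2, 3] (1->2, 2->5, 3->7), giving [2, 5, 7].

[2, 5, 7]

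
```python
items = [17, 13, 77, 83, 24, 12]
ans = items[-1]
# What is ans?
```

items has length 6. Negative index -1 maps to positive index 6 + (-1) = 5. items[5] = 12.

12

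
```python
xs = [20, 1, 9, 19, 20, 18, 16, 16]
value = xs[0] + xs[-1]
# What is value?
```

xs has length 8. xs[0] = 20.
xs has length 8. Negative index -1 maps to positive index 8 + (-1) = 7. xs[7] = 16.
Sum: 20 + 16 = 36.

36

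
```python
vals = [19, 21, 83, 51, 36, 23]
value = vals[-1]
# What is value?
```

vals has length 6. Negative index -1 maps to positive index 6 + (-1) = 5. vals[5] = 23.

23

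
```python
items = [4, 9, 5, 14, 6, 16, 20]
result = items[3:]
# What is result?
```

items has length 7. The slice items[3:] selects indices [3, 4, 5, 6] (3->14, 4->6, 5->16, 6->20), giving [14, 6, 16, 20].

[14, 6, 16, 20]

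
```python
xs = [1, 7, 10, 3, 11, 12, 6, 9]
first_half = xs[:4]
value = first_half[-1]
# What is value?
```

xs has length 8. The slice xs[:4] selects indices [0, 1, 2, 3] (0->1, 1->7, 2->10, 3->3), giving [1, 7, 10, 3]. So first_half = [1, 7, 10, 3]. Then first_half[-1] = 3.

3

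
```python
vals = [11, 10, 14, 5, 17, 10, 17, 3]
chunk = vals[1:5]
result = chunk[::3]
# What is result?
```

vals has length 8. The slice vals[1:5] selects indices [1, 2, 3, 4] (1->10, 2->14, 3->5, 4->17), giving [10, 14, 5, 17]. So chunk = [10, 14, 5, 17]. chunk has length 4. The slice chunk[::3] selects indices [0, 3] (0->10, 3->17), giving [10, 17].

[10, 17]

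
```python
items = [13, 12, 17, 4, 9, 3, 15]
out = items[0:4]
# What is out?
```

items has length 7. The slice items[0:4] selects indices [0, 1, 2, 3] (0->13, 1->12, 2->17, 3->4), giving [13, 12, 17, 4].

[13, 12, 17, 4]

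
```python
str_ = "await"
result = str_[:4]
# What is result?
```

str_ has length 5. The slice str_[:4] selects indices [0, 1, 2, 3] (0->'a', 1->'w', 2->'a', 3->'i'), giving 'awai'.

'awai'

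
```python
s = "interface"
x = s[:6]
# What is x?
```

s has length 9. The slice s[:6] selects indices [0, 1, 2, 3, 4, 5] (0->'i', 1->'n', 2->'t', 3->'e', 4->'r', 5->'f'), giving 'interf'.

'interf'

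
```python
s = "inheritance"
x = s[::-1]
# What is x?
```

s has length 11. The slice s[::-1] selects indices [10, 9, 8, 7, 6, 5, 4, 3, 2, 1, 0] (10->'e', 9->'c', 8->'n', 7->'a', 6->'t', 5->'i', 4->'r', 3->'e', 2->'h', 1->'n', 0->'i'), giving 'ecnatirehni'.

'ecnatirehni'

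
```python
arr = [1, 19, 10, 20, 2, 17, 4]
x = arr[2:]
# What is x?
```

arr has length 7. The slice arr[2:] selects indices [2, 3, 4, 5, 6] (2->10, 3->20, 4->2, 5->17, 6->4), giving [10, 20, 2, 17, 4].

[10, 20, 2, 17, 4]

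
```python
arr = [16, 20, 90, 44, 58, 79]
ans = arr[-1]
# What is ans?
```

arr has length 6. Negative index -1 maps to positive index 6 + (-1) = 5. arr[5] = 79.

79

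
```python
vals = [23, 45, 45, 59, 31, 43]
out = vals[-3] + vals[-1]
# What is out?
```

vals has length 6. Negative index -3 maps to positive index 6 + (-3) = 3. vals[3] = 59.
vals has length 6. Negative index -1 maps to positive index 6 + (-1) = 5. vals[5] = 43.
Sum: 59 + 43 = 102.

102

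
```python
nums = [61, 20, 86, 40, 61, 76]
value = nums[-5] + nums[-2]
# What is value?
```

nums has length 6. Negative index -5 maps to positive index 6 + (-5) = 1. nums[1] = 20.
nums has length 6. Negative index -2 maps to positive index 6 + (-2) = 4. nums[4] = 61.
Sum: 20 + 61 = 81.

81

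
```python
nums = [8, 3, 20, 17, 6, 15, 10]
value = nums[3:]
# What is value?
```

nums has length 7. The slice nums[3:] selects indices [3, 4, 5, 6] (3->17, 4->6, 5->15, 6->10), giving [17, 6, 15, 10].

[17, 6, 15, 10]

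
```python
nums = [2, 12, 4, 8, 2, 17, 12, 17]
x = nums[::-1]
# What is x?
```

nums has length 8. The slice nums[::-1] selects indices [7, 6, 5, 4, 3, 2, 1, 0] (7->17, 6->12, 5->17, 4->2, 3->8, 2->4, 1->12, 0->2), giving [17, 12, 17, 2, 8, 4, 12, 2].

[17, 12, 17, 2, 8, 4, 12, 2]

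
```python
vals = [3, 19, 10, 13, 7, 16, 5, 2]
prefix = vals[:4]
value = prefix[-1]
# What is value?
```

vals has length 8. The slice vals[:4] selects indices [0, 1, 2, 3] (0->3, 1->19, 2->10, 3->13), giving [3, 19, 10, 13]. So prefix = [3, 19, 10, 13]. Then prefix[-1] = 13.

13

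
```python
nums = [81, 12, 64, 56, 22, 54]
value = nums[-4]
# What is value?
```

nums has length 6. Negative index -4 maps to positive index 6 + (-4) = 2. nums[2] = 64.

64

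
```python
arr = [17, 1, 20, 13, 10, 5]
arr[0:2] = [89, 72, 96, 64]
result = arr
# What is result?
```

arr starts as [17, 1, 20, 13, 10, 5] (length 6). The slice arr[0:2] covers indices [0, 1] with values [17, 1]. Replacing that slice with [89, 72, 96, 64] (different length) produces [89, 72, 96, 64, 20, 13, 10, 5].

[89, 72, 96, 64, 20, 13, 10, 5]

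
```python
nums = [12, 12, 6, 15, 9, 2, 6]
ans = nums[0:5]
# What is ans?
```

nums has length 7. The slice nums[0:5] selects indices [0, 1, 2, 3, 4] (0->12, 1->12, 2->6, 3->15, 4->9), giving [12, 12, 6, 15, 9].

[12, 12, 6, 15, 9]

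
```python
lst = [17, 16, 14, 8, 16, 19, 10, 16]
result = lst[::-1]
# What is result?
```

lst has length 8. The slice lst[::-1] selects indices [7, 6, 5, 4, 3, 2, 1, 0] (7->16, 6->10, 5->19, 4->16, 3->8, 2->14, 1->16, 0->17), giving [16, 10, 19, 16, 8, 14, 16, 17].

[16, 10, 19, 16, 8, 14, 16, 17]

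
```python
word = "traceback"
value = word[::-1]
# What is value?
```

word has length 9. The slice word[::-1] selects indices [8, 7, 6, 5, 4, 3, 2, 1, 0] (8->'k', 7->'c', 6->'a', 5->'b', 4->'e', 3->'c', 2->'a', 1->'r', 0->'t'), giving 'kcabecart'.

'kcabecart'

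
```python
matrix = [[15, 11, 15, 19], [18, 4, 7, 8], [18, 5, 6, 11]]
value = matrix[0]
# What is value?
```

matrix has 3 rows. Row 0 is [15, 11, 15, 19].

[15, 11, 15, 19]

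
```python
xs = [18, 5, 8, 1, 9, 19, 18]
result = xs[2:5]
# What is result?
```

xs has length 7. The slice xs[2:5] selects indices [2, 3, 4] (2->8, 3->1, 4->9), giving [8, 1, 9].

[8, 1, 9]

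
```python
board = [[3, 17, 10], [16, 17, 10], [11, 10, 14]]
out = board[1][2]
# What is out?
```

board[1] = [16, 17, 10]. Taking column 2 of that row yields 10.

10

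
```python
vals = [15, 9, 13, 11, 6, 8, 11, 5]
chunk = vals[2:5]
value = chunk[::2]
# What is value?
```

vals has length 8. The slice vals[2:5] selects indices [2, 3, 4] (2->13, 3->11, 4->6), giving [13, 11, 6]. So chunk = [13, 11, 6]. chunk has length 3. The slice chunk[::2] selects indices [0, 2] (0->13, 2->6), giving [13, 6].

[13, 6]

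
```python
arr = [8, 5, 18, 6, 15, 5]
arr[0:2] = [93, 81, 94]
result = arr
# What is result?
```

arr starts as [8, 5, 18, 6, 15, 5] (length 6). The slice arr[0:2] covers indices [0, 1] with values [8, 5]. Replacing that slice with [93, 81, 94] (different length) produces [93, 81, 94, 18, 6, 15, 5].

[93, 81, 94, 18, 6, 15, 5]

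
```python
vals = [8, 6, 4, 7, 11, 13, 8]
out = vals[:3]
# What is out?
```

vals has length 7. The slice vals[:3] selects indices [0, 1, 2] (0->8, 1->6, 2->4), giving [8, 6, 4].

[8, 6, 4]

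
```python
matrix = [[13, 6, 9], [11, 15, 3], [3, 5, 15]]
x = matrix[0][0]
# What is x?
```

matrix[0] = [13, 6, 9]. Taking column 0 of that row yields 13.

13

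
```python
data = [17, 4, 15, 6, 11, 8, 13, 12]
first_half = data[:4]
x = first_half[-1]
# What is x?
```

data has length 8. The slice data[:4] selects indices [0, 1, 2, 3] (0->17, 1->4, 2->15, 3->6), giving [17, 4, 15, 6]. So first_half = [17, 4, 15, 6]. Then first_half[-1] = 6.

6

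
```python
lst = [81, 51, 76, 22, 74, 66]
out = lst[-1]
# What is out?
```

lst has length 6. Negative index -1 maps to positive index 6 + (-1) = 5. lst[5] = 66.

66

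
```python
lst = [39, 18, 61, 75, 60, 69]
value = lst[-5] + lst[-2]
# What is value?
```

lst has length 6. Negative index -5 maps to positive index 6 + (-5) = 1. lst[1] = 18.
lst has length 6. Negative index -2 maps to positive index 6 + (-2) = 4. lst[4] = 60.
Sum: 18 + 60 = 78.

78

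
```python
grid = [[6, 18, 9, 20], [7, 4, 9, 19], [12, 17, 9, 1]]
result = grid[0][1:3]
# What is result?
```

grid[0] = [6, 18, 9, 20]. grid[0] has length 4. The slice grid[0][1:3] selects indices [1, 2] (1->18, 2->9), giving [18, 9].

[18, 9]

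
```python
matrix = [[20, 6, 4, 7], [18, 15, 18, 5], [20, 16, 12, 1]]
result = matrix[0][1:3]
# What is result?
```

matrix[0] = [20, 6, 4, 7]. matrix[0] has length 4. The slice matrix[0][1:3] selects indices [1, 2] (1->6, 2->4), giving [6, 4].

[6, 4]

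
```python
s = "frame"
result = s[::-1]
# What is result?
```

s has length 5. The slice s[::-1] selects indices [4, 3, 2, 1, 0] (4->'e', 3->'m', 2->'a', 1->'r', 0->'f'), giving 'emarf'.

'emarf'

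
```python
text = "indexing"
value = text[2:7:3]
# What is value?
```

text has length 8. The slice text[2:7:3] selects indices [2, 5] (2->'d', 5->'i'), giving 'di'.

'di'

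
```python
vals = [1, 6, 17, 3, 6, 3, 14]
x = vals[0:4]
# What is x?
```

vals has length 7. The slice vals[0:4] selects indices [0, 1, 2, 3] (0->1, 1->6, 2->17, 3->3), giving [1, 6, 17, 3].

[1, 6, 17, 3]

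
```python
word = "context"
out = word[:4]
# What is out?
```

word has length 7. The slice word[:4] selects indices [0, 1, 2, 3] (0->'c', 1->'o', 2->'n', 3->'t'), giving 'cont'.

'cont'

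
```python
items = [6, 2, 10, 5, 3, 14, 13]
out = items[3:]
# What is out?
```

items has length 7. The slice items[3:] selects indices [3, 4, 5, 6] (3->5, 4->3, 5->14, 6->13), giving [5, 3, 14, 13].

[5, 3, 14, 13]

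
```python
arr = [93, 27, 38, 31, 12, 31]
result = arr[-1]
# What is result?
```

arr has length 6. Negative index -1 maps to positive index 6 + (-1) = 5. arr[5] = 31.

31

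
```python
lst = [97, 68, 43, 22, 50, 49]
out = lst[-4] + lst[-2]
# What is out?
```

lst has length 6. Negative index -4 maps to positive index 6 + (-4) = 2. lst[2] = 43.
lst has length 6. Negative index -2 maps to positive index 6 + (-2) = 4. lst[4] = 50.
Sum: 43 + 50 = 93.

93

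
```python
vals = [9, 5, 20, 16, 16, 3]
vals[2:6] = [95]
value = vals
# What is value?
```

vals starts as [9, 5, 20, 16, 16, 3] (length 6). The slice vals[2:6] covers indices [2, 3, 4, 5] with values [20, 16, 16, 3]. Replacing that slice with [95] (different length) produces [9, 5, 95].

[9, 5, 95]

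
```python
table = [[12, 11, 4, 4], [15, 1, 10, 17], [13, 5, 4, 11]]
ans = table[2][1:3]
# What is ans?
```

table[2] = [13, 5, 4, 11]. table[2] has length 4. The slice table[2][1:3] selects indices [1, 2] (1->5, 2->4), giving [5, 4].

[5, 4]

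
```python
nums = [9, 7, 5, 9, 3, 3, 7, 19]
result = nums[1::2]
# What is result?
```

nums has length 8. The slice nums[1::2] selects indices [1, 3, 5, 7] (1->7, 3->9, 5->3, 7->19), giving [7, 9, 3, 19].

[7, 9, 3, 19]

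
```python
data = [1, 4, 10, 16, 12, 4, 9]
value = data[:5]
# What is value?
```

data has length 7. The slice data[:5] selects indices [0, 1, 2, 3, 4] (0->1, 1->4, 2->10, 3->16, 4->12), giving [1, 4, 10, 16, 12].

[1, 4, 10, 16, 12]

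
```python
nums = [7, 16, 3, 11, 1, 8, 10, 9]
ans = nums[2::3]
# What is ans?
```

nums has length 8. The slice nums[2::3] selects indices [2, 5] (2->3, 5->8), giving [3, 8].

[3, 8]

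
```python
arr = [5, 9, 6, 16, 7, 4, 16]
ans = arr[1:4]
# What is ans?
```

arr has length 7. The slice arr[1:4] selects indices [1, 2, 3] (1->9, 2->6, 3->16), giving [9, 6, 16].

[9, 6, 16]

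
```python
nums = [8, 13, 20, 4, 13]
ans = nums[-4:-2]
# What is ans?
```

nums has length 5. The slice nums[-4:-2] selects indices [1, 2] (1->13, 2->20), giving [13, 20].

[13, 20]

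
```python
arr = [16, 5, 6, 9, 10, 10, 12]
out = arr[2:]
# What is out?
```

arr has length 7. The slice arr[2:] selects indices [2, 3, 4, 5, 6] (2->6, 3->9, 4->10, 5->10, 6->12), giving [6, 9, 10, 10, 12].

[6, 9, 10, 10, 12]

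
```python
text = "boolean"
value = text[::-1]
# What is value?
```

text has length 7. The slice text[::-1] selects indices [6, 5, 4, 3, 2, 1, 0] (6->'n', 5->'a', 4->'e', 3->'l', 2->'o', 1->'o', 0->'b'), giving 'naeloob'.

'naeloob'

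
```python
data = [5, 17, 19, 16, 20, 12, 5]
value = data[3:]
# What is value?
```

data has length 7. The slice data[3:] selects indices [3, 4, 5, 6] (3->16, 4->20, 5->12, 6->5), giving [16, 20, 12, 5].

[16, 20, 12, 5]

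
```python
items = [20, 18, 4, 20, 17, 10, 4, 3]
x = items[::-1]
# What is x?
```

items has length 8. The slice items[::-1] selects indices [7, 6, 5, 4, 3, 2, 1, 0] (7->3, 6->4, 5->10, 4->17, 3->20, 2->4, 1->18, 0->20), giving [3, 4, 10, 17, 20, 4, 18, 20].

[3, 4, 10, 17, 20, 4, 18, 20]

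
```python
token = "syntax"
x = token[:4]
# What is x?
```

token has length 6. The slice token[:4] selects indices [0, 1, 2, 3] (0->'s', 1->'y', 2->'n', 3->'t'), giving 'synt'.

'synt'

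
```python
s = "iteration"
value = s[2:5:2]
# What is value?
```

s has length 9. The slice s[2:5:2] selects indices [2, 4] (2->'e', 4->'a'), giving 'ea'.

'ea'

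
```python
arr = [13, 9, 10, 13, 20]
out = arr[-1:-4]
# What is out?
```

arr has length 5. The slice arr[-1:-4] resolves to an empty index range, so the result is [].

[]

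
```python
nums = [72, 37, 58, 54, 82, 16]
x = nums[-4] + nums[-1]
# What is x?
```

nums has length 6. Negative index -4 maps to positive index 6 + (-4) = 2. nums[2] = 58.
nums has length 6. Negative index -1 maps to positive index 6 + (-1) = 5. nums[5] = 16.
Sum: 58 + 16 = 74.

74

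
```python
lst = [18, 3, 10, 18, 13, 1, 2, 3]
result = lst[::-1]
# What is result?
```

lst has length 8. The slice lst[::-1] selects indices [7, 6, 5, 4, 3, 2, 1, 0] (7->3, 6->2, 5->1, 4->13, 3->18, 2->10, 1->3, 0->18), giving [3, 2, 1, 13, 18, 10, 3, 18].

[3, 2, 1, 13, 18, 10, 3, 18]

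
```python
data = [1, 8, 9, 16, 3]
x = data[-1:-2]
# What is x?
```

data has length 5. The slice data[-1:-2] resolves to an empty index range, so the result is [].

[]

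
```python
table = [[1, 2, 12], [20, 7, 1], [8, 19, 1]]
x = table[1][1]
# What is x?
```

table[1] = [20, 7, 1]. Taking column 1 of that row yields 7.

7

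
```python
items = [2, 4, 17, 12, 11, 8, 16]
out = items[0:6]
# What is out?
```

items has length 7. The slice items[0:6] selects indices [0, 1, 2, 3, 4, 5] (0->2, 1->4, 2->17, 3->12, 4->11, 5->8), giving [2, 4, 17, 12, 11, 8].

[2, 4, 17, 12, 11, 8]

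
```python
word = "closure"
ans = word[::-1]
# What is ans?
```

word has length 7. The slice word[::-1] selects indices [6, 5, 4, 3, 2, 1, 0] (6->'e', 5->'r', 4->'u', 3->'s', 2->'o', 1->'l', 0->'c'), giving 'erusolc'.

'erusolc'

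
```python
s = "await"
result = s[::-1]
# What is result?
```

s has length 5. The slice s[::-1] selects indices [4, 3, 2, 1, 0] (4->'t', 3->'i', 2->'a', 1->'w', 0->'a'), giving 'tiawa'.

'tiawa'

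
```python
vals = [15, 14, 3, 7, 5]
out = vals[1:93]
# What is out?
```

vals has length 5. The slice vals[1:93] selects indices [1, 2, 3, 4] (1->14, 2->3, 3->7, 4->5), giving [14, 3, 7, 5].

[14, 3, 7, 5]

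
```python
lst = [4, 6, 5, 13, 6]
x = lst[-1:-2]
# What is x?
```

lst has length 5. The slice lst[-1:-2] resolves to an empty index range, so the result is [].

[]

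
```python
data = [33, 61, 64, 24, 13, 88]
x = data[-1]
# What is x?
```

data has length 6. Negative index -1 maps to positive index 6 + (-1) = 5. data[5] = 88.

88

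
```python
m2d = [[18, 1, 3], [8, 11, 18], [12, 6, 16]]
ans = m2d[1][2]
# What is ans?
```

m2d[1] = [8, 11, 18]. Taking column 2 of that row yields 18.

18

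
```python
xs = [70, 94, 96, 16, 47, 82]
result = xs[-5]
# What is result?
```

xs has length 6. Negative index -5 maps to positive index 6 + (-5) = 1. xs[1] = 94.

94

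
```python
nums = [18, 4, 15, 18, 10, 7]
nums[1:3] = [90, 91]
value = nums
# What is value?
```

nums starts as [18, 4, 15, 18, 10, 7] (length 6). The slice nums[1:3] covers indices [1, 2] with values [4, 15]. Replacing that slice with [90, 91] (same length) produces [18, 90, 91, 18, 10, 7].

[18, 90, 91, 18, 10, 7]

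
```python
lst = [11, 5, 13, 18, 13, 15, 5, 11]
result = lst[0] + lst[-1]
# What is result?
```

lst has length 8. lst[0] = 11.
lst has length 8. Negative index -1 maps to positive index 8 + (-1) = 7. lst[7] = 11.
Sum: 11 + 11 = 22.

22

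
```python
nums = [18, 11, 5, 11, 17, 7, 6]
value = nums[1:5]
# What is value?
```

nums has length 7. The slice nums[1:5] selects indices [1, 2, 3, 4] (1->11, 2->5, 3->11, 4->17), giving [11, 5, 11, 17].

[11, 5, 11, 17]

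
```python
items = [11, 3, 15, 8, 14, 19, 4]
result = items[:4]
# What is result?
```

items has length 7. The slice items[:4] selects indices [0, 1, 2, 3] (0->11, 1->3, 2->15, 3->8), giving [11, 3, 15, 8].

[11, 3, 15, 8]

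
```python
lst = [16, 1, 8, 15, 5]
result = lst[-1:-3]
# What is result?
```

lst has length 5. The slice lst[-1:-3] resolves to an empty index range, so the result is [].

[]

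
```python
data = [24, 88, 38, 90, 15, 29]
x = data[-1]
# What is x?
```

data has length 6. Negative index -1 maps to positive index 6 + (-1) = 5. data[5] = 29.

29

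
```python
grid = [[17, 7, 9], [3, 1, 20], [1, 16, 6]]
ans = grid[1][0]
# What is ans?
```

grid[1] = [3, 1, 20]. Taking column 0 of that row yields 3.

3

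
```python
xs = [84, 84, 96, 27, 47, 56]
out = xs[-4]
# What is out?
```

xs has length 6. Negative index -4 maps to positive index 6 + (-4) = 2. xs[2] = 96.

96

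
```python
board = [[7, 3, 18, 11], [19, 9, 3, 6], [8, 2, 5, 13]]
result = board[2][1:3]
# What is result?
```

board[2] = [8, 2, 5, 13]. board[2] has length 4. The slice board[2][1:3] selects indices [1, 2] (1->2, 2->5), giving [2, 5].

[2, 5]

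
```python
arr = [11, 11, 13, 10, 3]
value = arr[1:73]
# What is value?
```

arr has length 5. The slice arr[1:73] selects indices [1, 2, 3, 4] (1->11, 2->13, 3->10, 4->3), giving [11, 13, 10, 3].

[11, 13, 10, 3]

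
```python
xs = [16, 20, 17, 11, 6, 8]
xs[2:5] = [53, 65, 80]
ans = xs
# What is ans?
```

xs starts as [16, 20, 17, 11, 6, 8] (length 6). The slice xs[2:5] covers indices [2, 3, 4] with values [17, 11, 6]. Replacing that slice with [53, 65, 80] (same length) produces [16, 20, 53, 65, 80, 8].

[16, 20, 53, 65, 80, 8]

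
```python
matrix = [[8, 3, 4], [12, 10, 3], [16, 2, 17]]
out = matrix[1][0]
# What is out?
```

matrix[1] = [12, 10, 3]. Taking column 0 of that row yields 12.

12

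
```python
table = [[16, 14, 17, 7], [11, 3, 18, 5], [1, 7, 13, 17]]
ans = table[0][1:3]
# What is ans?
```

table[0] = [16, 14, 17, 7]. table[0] has length 4. The slice table[0][1:3] selects indices [1, 2] (1->14, 2->17), giving [14, 17].

[14, 17]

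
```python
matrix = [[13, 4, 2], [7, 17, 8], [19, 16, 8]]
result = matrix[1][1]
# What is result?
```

matrix[1] = [7, 17, 8]. Taking column 1 of that row yields 17.

17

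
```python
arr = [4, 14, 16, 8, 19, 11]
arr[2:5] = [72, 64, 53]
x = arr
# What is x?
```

arr starts as [4, 14, 16, 8, 19, 11] (length 6). The slice arr[2:5] covers indices [2, 3, 4] with values [16, 8, 19]. Replacing that slice with [72, 64, 53] (same length) produces [4, 14, 72, 64, 53, 11].

[4, 14, 72, 64, 53, 11]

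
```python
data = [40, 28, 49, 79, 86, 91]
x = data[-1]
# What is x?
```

data has length 6. Negative index -1 maps to positive index 6 + (-1) = 5. data[5] = 91.

91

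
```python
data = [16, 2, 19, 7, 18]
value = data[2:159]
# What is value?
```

data has length 5. The slice data[2:159] selects indices [2, 3, 4] (2->19, 3->7, 4->18), giving [19, 7, 18].

[19, 7, 18]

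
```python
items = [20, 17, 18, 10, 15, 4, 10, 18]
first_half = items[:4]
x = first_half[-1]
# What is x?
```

items has length 8. The slice items[:4] selects indices [0, 1, 2, 3] (0->20, 1->17, 2->18, 3->10), giving [20, 17, 18, 10]. So first_half = [20, 17, 18, 10]. Then first_half[-1] = 10.

10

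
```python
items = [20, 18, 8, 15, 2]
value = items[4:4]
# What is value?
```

items has length 5. The slice items[4:4] resolves to an empty index range, so the result is [].

[]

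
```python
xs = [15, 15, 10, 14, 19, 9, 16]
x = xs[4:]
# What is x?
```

xs has length 7. The slice xs[4:] selects indices [4, 5, 6] (4->19, 5->9, 6->16), giving [19, 9, 16].

[19, 9, 16]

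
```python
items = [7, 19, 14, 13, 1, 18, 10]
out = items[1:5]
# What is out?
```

items has length 7. The slice items[1:5] selects indices [1, 2, 3, 4] (1->19, 2->14, 3->13, 4->1), giving [19, 14, 13, 1].

[19, 14, 13, 1]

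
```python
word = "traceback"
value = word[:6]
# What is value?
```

word has length 9. The slice word[:6] selects indices [0, 1, 2, 3, 4, 5] (0->'t', 1->'r', 2->'a', 3->'c', 4->'e', 5->'b'), giving 'traceb'.

'traceb'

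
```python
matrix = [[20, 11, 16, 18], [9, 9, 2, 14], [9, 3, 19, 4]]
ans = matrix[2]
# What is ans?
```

matrix has 3 rows. Row 2 is [9, 3, 19, 4].

[9, 3, 19, 4]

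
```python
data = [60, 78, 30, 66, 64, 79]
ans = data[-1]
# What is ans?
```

data has length 6. Negative index -1 maps to positive index 6 + (-1) = 5. data[5] = 79.

79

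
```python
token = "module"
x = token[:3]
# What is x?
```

token has length 6. The slice token[:3] selects indices [0, 1, 2] (0->'m', 1->'o', 2->'d'), giving 'mod'.

'mod'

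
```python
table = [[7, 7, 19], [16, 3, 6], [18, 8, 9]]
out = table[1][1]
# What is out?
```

table[1] = [16, 3, 6]. Taking column 1 of that row yields 3.

3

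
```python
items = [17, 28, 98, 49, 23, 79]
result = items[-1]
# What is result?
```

items has length 6. Negative index -1 maps to positive index 6 + (-1) = 5. items[5] = 79.

79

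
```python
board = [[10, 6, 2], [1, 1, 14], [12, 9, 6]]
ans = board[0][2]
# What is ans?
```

board[0] = [10, 6, 2]. Taking column 2 of that row yields 2.

2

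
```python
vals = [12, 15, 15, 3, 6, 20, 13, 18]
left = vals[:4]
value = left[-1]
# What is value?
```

vals has length 8. The slice vals[:4] selects indices [0, 1, 2, 3] (0->12, 1->15, 2->15, 3->3), giving [12, 15, 15, 3]. So left = [12, 15, 15, 3]. Then left[-1] = 3.

3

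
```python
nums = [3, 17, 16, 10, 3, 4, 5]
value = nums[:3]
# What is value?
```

nums has length 7. The slice nums[:3] selects indices [0, 1, 2] (0->3, 1->17, 2->16), giving [3, 17, 16].

[3, 17, 16]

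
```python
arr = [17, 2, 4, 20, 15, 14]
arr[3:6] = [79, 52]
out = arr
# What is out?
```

arr starts as [17, 2, 4, 20, 15, 14] (length 6). The slice arr[3:6] covers indices [3, 4, 5] with values [20, 15, 14]. Replacing that slice with [79, 52] (different length) produces [17, 2, 4, 79, 52].

[17, 2, 4, 79, 52]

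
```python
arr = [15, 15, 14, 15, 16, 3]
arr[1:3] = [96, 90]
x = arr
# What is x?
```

arr starts as [15, 15, 14, 15, 16, 3] (length 6). The slice arr[1:3] covers indices [1, 2] with values [15, 14]. Replacing that slice with [96, 90] (same length) produces [15, 96, 90, 15, 16, 3].

[15, 96, 90, 15, 16, 3]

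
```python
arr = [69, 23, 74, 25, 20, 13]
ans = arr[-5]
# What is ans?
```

arr has length 6. Negative index -5 maps to positive index 6 + (-5) = 1. arr[1] = 23.

23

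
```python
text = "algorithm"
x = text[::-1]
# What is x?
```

text has length 9. The slice text[::-1] selects indices [8, 7, 6, 5, 4, 3, 2, 1, 0] (8->'m', 7->'h', 6->'t', 5->'i', 4->'r', 3->'o', 2->'g', 1->'l', 0->'a'), giving 'mhtirogla'.

'mhtirogla'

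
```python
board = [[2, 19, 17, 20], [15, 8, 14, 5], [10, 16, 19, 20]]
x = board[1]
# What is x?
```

board has 3 rows. Row 1 is [15, 8, 14, 5].

[15, 8, 14, 5]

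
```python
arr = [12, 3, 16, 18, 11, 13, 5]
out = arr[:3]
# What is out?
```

arr has length 7. The slice arr[:3] selects indices [0, 1, 2] (0->12, 1->3, 2->16), giving [12, 3, 16].

[12, 3, 16]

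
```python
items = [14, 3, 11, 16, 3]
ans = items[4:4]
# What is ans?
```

items has length 5. The slice items[4:4] resolves to an empty index range, so the result is [].

[]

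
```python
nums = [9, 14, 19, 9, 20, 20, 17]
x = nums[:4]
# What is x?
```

nums has length 7. The slice nums[:4] selects indices [0, 1, 2, 3] (0->9, 1->14, 2->19, 3->9), giving [9, 14, 19, 9].

[9, 14, 19, 9]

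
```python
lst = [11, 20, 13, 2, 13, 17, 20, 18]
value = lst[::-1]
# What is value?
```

lst has length 8. The slice lst[::-1] selects indices [7, 6, 5, 4, 3, 2, 1, 0] (7->18, 6->20, 5->17, 4->13, 3->2, 2->13, 1->20, 0->11), giving [18, 20, 17, 13, 2, 13, 20, 11].

[18, 20, 17, 13, 2, 13, 20, 11]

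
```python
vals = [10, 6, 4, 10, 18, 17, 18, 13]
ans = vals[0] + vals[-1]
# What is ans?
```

vals has length 8. vals[0] = 10.
vals has length 8. Negative index -1 maps to positive index 8 + (-1) = 7. vals[7] = 13.
Sum: 10 + 13 = 23.

23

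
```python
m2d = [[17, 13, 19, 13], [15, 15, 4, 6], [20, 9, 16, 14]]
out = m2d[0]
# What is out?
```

m2d has 3 rows. Row 0 is [17, 13, 19, 13].

[17, 13, 19, 13]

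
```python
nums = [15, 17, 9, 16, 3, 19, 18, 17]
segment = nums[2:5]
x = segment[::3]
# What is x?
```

nums has length 8. The slice nums[2:5] selects indices [2, 3, 4] (2->9, 3->16, 4->3), giving [9, 16, 3]. So segment = [9, 16, 3]. segment has length 3. The slice segment[::3] selects indices [0] (0->9), giving [9].

[9]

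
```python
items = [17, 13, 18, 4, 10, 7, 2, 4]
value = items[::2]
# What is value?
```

items has length 8. The slice items[::2] selects indices [0, 2, 4, 6] (0->17, 2->18, 4->10, 6->2), giving [17, 18, 10, 2].

[17, 18, 10, 2]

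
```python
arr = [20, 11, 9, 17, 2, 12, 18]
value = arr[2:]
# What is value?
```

arr has length 7. The slice arr[2:] selects indices [2, 3, 4, 5, 6] (2->9, 3->17, 4->2, 5->12, 6->18), giving [9, 17, 2, 12, 18].

[9, 17, 2, 12, 18]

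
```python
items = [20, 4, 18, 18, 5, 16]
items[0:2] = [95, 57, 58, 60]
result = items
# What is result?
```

items starts as [20, 4, 18, 18, 5, 16] (length 6). The slice items[0:2] covers indices [0, 1] with values [20, 4]. Replacing that slice with [95, 57, 58, 60] (different length) produces [95, 57, 58, 60, 18, 18, 5, 16].

[95, 57, 58, 60, 18, 18, 5, 16]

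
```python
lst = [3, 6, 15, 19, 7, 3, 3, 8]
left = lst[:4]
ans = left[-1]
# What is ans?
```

lst has length 8. The slice lst[:4] selects indices [0, 1, 2, 3] (0->3, 1->6, 2->15, 3->19), giving [3, 6, 15, 19]. So left = [3, 6, 15, 19]. Then left[-1] = 19.

19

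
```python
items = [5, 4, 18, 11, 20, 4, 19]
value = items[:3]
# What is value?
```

items has length 7. The slice items[:3] selects indices [0, 1, 2] (0->5, 1->4, 2->18), giving [5, 4, 18].

[5, 4, 18]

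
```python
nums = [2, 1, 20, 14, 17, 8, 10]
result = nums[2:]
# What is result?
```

nums has length 7. The slice nums[2:] selects indices [2, 3, 4, 5, 6] (2->20, 3->14, 4->17, 5->8, 6->10), giving [20, 14, 17, 8, 10].

[20, 14, 17, 8, 10]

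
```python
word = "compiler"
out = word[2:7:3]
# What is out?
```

word has length 8. The slice word[2:7:3] selects indices [2, 5] (2->'m', 5->'l'), giving 'ml'.

'ml'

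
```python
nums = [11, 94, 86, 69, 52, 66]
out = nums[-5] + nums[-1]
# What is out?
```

nums has length 6. Negative index -5 maps to positive index 6 + (-5) = 1. nums[1] = 94.
nums has length 6. Negative index -1 maps to positive index 6 + (-1) = 5. nums[5] = 66.
Sum: 94 + 66 = 160.

160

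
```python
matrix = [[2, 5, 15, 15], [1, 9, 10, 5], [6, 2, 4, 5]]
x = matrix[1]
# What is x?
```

matrix has 3 rows. Row 1 is [1, 9, 10, 5].

[1, 9, 10, 5]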